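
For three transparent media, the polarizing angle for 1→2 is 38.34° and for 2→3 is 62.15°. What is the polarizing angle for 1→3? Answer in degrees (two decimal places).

n₂/n₁ = tan 38.34° = 0.7909 and n₃/n₂ = tan 62.15° = 1.8927.
So n₃/n₁ = (n₂/n₁)(n₃/n₂) = 0.7909 × 1.8927 = 1.4969.
θ_B(1→3) = arctan(1.4969) = 56.25°.

θ_B ≈ 56.25°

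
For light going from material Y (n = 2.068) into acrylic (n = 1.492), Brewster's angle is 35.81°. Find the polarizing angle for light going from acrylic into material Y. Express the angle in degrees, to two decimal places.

θ_B' ≈ 54.19°

tan θ_B' = n₁/n₂ = 1/tan θ_B, so θ_B' = 90° − θ_B.
θ_B' = 90° − 35.81° = 54.19°.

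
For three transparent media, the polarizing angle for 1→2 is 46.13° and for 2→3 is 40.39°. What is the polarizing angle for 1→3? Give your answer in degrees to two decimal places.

θ_B ≈ 41.51°

n₂/n₁ = tan 46.13° = 1.0402 and n₃/n₂ = tan 40.39° = 0.8508.
So n₃/n₁ = (n₂/n₁)(n₃/n₂) = 1.0402 × 0.8508 = 0.8850.
θ_B(1→3) = arctan(0.8850) = 41.51°.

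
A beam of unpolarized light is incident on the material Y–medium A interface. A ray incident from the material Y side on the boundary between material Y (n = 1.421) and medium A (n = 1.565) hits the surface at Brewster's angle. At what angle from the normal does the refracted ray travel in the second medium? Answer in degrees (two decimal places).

θ_t ≈ 42.24°

First find Brewster's angle: tan θ_B = 1.565/1.421 = 1.1013, giving θ_B = 47.76°.
Since θ_B + θ_t = 90° at Brewster incidence, θ_t = 90° − 47.76° = 42.24°.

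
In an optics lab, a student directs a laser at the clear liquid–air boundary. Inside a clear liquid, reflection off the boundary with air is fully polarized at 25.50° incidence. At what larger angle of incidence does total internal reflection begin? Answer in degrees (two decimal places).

θ_c ≈ 28.49°

From Brewster, n₂/n₁ = tan θ_B = tan 25.50° = 0.4770.
Then sin θ_c = n₂/n₁ = 0.4770, so θ_c = arcsin 0.4770 = 28.49°.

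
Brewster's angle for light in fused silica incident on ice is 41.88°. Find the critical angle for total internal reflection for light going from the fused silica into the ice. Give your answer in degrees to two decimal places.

θ_c ≈ 63.72°

n₂/n₁ = tan 41.88° = 0.8966; the critical angle satisfies sin θ_c = n₂/n₁.
θ_c = arcsin(0.8966) = 63.72°.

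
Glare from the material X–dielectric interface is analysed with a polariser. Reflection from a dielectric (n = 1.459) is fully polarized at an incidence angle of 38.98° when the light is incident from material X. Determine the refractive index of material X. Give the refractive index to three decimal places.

Brewster's law: tan θ_B = n₂/n₁ (light incident in material X, refracted into a dielectric).
n₁ = n₂ / tan θ_B = 1.459 / tan 38.98° = 1.803.

n ≈ 1.803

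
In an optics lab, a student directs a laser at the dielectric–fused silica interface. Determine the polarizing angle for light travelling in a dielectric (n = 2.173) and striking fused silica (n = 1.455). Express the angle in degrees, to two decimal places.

θ_B ≈ 33.81°

Brewster's condition: tan θ_B = n₂/n₁ = 1.455/2.173 = 0.6696. Taking the arctangent, θ_B = 33.81°.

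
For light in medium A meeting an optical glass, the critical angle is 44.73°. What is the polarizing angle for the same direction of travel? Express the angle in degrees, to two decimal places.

θ_B ≈ 35.14°

n₂/n₁ = sin θ_c = sin 44.73° = 0.7038.
tan θ_B equals the same ratio, so θ_B = arctan(0.7038) = 35.14°.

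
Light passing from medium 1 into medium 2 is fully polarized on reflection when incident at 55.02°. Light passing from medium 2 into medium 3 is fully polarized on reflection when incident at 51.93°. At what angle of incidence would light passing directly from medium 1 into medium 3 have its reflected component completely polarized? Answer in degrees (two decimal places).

Each Brewster angle gives a ratio: n₂/n₁ = tan 55.02° = 1.4292, n₃/n₂ = tan 51.93° = 1.2767.
So n₃/n₁ = (n₂/n₁)(n₃/n₂) = 1.4292 × 1.2767 = 1.8247.
θ_B(1→3) = arctan(1.8247) = 61.28°.

θ_B ≈ 61.28°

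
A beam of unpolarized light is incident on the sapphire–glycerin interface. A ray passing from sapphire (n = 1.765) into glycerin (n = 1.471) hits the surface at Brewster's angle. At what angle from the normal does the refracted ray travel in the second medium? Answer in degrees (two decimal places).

θ_t ≈ 50.19°

tan θ_B = n₂/n₁ = 1.471/1.765 = 0.8334, so θ_B = 39.81°.
The refracted ray is perpendicular to the reflected ray, so θ_t = 90° − θ_B = 50.19°.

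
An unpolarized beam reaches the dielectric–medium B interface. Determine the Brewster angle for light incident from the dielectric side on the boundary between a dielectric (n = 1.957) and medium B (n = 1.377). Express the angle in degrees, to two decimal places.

θ_B ≈ 35.13°

Brewster's condition: tan θ_B = n₂/n₁ = 1.377/1.957 = 0.7036. Taking the arctangent, θ_B = 35.13°.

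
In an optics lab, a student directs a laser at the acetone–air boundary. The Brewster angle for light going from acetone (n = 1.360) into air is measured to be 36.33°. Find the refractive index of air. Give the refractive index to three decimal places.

n ≈ 1.000

Full polarization of the reflected beam means tan θ_B = n₂/n₁, where n₁ is the incident medium (acetone).
n₂ = n₁ tan θ_B = 1.360 × tan 36.33° = 1.000.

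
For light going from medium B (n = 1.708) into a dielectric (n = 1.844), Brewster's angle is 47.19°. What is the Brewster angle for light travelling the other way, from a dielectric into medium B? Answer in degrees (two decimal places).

θ_B' ≈ 42.81°

tan θ_B' = n₁/n₂ = 1/tan θ_B, so θ_B' = 90° − θ_B.
θ_B' = 90° − 47.19° = 42.81°.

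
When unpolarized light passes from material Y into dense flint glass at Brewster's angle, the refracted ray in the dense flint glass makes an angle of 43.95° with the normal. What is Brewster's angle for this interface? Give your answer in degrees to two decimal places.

θ_B ≈ 46.05°

At Brewster's angle the reflected and refracted rays are perpendicular, so θ_B + θ_t = 90°.
θ_B = 90° − 43.95° = 46.05°.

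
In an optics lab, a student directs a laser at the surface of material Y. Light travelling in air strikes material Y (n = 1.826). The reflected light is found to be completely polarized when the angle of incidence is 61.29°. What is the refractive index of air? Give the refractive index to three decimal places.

n ≈ 1.000

Brewster's law: tan θ_B = n₂/n₁ (light incident in air, refracted into material Y).
n₁ = n₂ / tan θ_B = 1.826 / tan 61.29° = 1.000.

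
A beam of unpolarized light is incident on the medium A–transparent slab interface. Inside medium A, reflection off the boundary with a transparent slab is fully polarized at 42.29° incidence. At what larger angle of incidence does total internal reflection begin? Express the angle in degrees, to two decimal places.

n₂/n₁ = tan 42.29° = 0.9096; the critical angle satisfies sin θ_c = n₂/n₁.
θ_c = arcsin(0.9096) = 65.45°.

θ_c ≈ 65.45°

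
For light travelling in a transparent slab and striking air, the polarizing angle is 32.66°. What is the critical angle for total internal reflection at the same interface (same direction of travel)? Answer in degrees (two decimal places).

From Brewster, n₂/n₁ = tan θ_B = tan 32.66° = 0.6410.
Then sin θ_c = n₂/n₁ = 0.6410, so θ_c = arcsin 0.6410 = 39.87°.

θ_c ≈ 39.87°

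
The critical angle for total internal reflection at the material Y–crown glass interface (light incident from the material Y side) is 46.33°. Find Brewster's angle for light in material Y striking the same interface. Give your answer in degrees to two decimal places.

At the critical angle sin θ_c = n₂/n₁, giving n₂/n₁ = sin 46.33° = 0.7233.
Then tan θ_B = n₂/n₁ = 0.7233, so θ_B = arctan 0.7233 = 35.88°.

θ_B ≈ 35.88°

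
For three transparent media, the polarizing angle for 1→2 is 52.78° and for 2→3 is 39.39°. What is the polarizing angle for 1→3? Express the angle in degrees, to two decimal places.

θ_B ≈ 47.23°

Each Brewster angle gives a ratio: n₂/n₁ = tan 52.78° = 1.3165, n₃/n₂ = tan 39.39° = 0.8211.
So n₃/n₁ = (n₂/n₁)(n₃/n₂) = 1.3165 × 0.8211 = 1.0810.
θ_B(1→3) = arctan(1.0810) = 47.23°.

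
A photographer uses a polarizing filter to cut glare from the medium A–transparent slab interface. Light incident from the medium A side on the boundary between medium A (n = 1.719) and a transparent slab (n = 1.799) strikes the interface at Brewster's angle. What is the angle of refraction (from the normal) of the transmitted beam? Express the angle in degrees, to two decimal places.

θ_B = arctan(n₂/n₁) = arctan(1.799/1.719) = 46.30°.
Since θ_B + θ_t = 90° at Brewster incidence, θ_t = 90° − 46.30° = 43.70°.

θ_t ≈ 43.70°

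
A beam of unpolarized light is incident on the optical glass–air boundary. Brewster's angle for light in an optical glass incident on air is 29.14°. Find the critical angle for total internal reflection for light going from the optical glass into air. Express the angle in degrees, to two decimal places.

θ_c ≈ 33.88°

n₂/n₁ = tan 29.14° = 0.5575; the critical angle satisfies sin θ_c = n₂/n₁.
θ_c = arcsin(0.5575) = 33.88°.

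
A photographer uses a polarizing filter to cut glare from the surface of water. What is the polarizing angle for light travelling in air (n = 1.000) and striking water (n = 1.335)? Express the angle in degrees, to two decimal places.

The reflected p-component vanishes when tan θ_B = n₂/n₁.
Brewster's condition: tan θ_B = n₂/n₁ = 1.335/1.000 = 1.3350.
So θ_B = arctan 1.3350 = 53.16°.

θ_B ≈ 53.16°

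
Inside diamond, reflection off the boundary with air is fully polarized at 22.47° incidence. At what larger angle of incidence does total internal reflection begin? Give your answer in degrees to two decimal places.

θ_c ≈ 24.43°

n₂/n₁ = tan 22.47° = 0.4136; the critical angle satisfies sin θ_c = n₂/n₁.
θ_c = arcsin(0.4136) = 24.43°.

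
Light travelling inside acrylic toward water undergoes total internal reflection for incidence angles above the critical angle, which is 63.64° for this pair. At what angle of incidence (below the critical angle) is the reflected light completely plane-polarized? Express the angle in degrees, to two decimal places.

sin θ_c = n₂/n₁, so n₂/n₁ = sin 63.64° = 0.8960.
Brewster: tan θ_B = n₂/n₁ = 0.8960.
θ_B = arctan(0.8960) = 41.86°.

θ_B ≈ 41.86°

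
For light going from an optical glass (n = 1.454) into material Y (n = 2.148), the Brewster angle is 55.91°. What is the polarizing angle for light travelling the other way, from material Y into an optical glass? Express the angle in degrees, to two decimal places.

tan θ_B' = n₁/n₂ = 1/tan θ_B, so θ_B' = 90° − θ_B.
θ_B' = 90° − 55.91° = 34.09°.

θ_B' ≈ 34.09°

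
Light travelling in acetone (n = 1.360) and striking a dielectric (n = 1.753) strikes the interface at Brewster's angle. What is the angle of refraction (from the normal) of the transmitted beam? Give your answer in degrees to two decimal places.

First find Brewster's angle: tan θ_B = 1.753/1.360 = 1.2890, giving θ_B = 52.20°.
At Brewster's angle the reflected and refracted rays are perpendicular, so θ_t = 90° − θ_B = 90° − 52.20° = 37.80°.

θ_t ≈ 37.80°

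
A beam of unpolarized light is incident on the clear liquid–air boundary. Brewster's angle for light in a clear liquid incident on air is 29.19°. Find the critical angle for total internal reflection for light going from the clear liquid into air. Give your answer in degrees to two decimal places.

θ_c ≈ 33.96°

n₂/n₁ = tan 29.19° = 0.5587; the critical angle satisfies sin θ_c = n₂/n₁.
θ_c = arcsin(0.5587) = 33.96°.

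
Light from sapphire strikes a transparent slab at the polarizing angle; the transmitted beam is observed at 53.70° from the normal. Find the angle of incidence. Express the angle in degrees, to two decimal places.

Since the reflected and refracted rays are at right angles at the polarizing angle, θ_B + θ_t = 90°.
θ_B = 90° − 53.70° = 36.30°.

θ_B ≈ 36.30°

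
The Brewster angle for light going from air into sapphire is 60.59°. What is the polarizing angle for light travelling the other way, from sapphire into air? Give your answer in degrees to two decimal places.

Reversing the direction swaps n₁ and n₂, so tan θ_B' = 1/tan θ_B and θ_B' = 90° − θ_B.
Hence θ_B' = 90° − 60.59° = 29.41°.

θ_B' ≈ 29.41°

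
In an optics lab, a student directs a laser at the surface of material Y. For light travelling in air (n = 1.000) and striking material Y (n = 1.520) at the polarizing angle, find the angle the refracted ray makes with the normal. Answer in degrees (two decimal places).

θ_B = arctan(n₂/n₁) = arctan(1.520/1.000) = 56.66°.
At Brewster's angle the reflected and refracted rays are perpendicular, so θ_t = 90° − θ_B = 90° − 56.66° = 33.34°.

θ_t ≈ 33.34°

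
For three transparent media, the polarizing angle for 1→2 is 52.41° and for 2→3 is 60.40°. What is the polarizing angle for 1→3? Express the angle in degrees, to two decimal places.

n₂/n₁ = tan 52.41° = 1.2990 and n₃/n₂ = tan 60.40° = 1.7603.
So n₃/n₁ = (n₂/n₁)(n₃/n₂) = 1.2990 × 1.7603 = 2.2866.
θ_B(1→3) = arctan(2.2866) = 66.38°.

θ_B ≈ 66.38°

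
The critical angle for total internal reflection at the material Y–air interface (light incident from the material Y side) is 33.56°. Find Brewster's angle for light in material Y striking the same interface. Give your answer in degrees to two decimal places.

θ_B ≈ 28.93°

sin θ_c = n₂/n₁, so n₂/n₁ = sin 33.56° = 0.5528.
Brewster: tan θ_B = n₂/n₁ = 0.5528.
θ_B = arctan(0.5528) = 28.93°.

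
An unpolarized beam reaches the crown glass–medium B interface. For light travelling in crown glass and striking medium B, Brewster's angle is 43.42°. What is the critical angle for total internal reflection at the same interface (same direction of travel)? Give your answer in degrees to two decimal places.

From Brewster, n₂/n₁ = tan θ_B = tan 43.42° = 0.9463.
Then sin θ_c = n₂/n₁ = 0.9463, so θ_c = arcsin 0.9463 = 71.14°.

θ_c ≈ 71.14°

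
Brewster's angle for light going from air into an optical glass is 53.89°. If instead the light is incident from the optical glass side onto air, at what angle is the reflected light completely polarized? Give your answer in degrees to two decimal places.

θ_B' ≈ 36.11°

The two Brewster angles are complementary: θ_B' = 90° − θ_B = 90° − 53.89° = 36.11°.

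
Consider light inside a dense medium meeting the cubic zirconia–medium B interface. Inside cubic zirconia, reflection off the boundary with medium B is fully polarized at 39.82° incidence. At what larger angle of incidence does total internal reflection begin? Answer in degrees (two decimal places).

tan θ_B = n₂/n₁ = tan 39.82° = 0.8338.
Total internal reflection: sin θ_c = n₂/n₁ = 0.8338.
θ_c = arcsin(0.8338) = 56.49°.

θ_c ≈ 56.49°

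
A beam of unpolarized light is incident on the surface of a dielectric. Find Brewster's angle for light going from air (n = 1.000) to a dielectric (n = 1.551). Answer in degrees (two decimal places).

θ_B ≈ 57.19°

tan θ_B = n₂/n₁ = 1.551/1.000 = 1.5510.
So θ_B = arctan 1.5510 = 57.19°.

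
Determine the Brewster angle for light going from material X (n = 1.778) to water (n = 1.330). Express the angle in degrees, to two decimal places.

θ_B ≈ 36.80°

Here n₂/n₁ = 1.330/1.778 = 0.7480, and Brewster's law gives tan θ_B = n₂/n₁.
So θ_B = arctan 0.7480 = 36.80°.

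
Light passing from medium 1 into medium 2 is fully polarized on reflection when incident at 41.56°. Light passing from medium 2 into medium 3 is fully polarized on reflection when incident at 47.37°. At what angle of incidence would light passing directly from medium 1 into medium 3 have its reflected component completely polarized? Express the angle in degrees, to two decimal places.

tan θ_B(1→2) = n₂/n₁ = tan 41.56° = 0.8866.
tan θ_B(2→3) = n₃/n₂ = tan 47.37° = 1.0863.
Multiplying, n₃/n₁ = 0.8866 × 1.0863 = 0.9632, and θ_B(1→3) = arctan 0.9632 = 43.92°.

θ_B ≈ 43.92°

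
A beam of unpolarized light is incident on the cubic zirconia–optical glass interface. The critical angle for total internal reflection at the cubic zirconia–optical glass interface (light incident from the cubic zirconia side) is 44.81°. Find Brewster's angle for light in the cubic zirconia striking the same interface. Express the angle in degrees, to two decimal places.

At the critical angle sin θ_c = n₂/n₁, giving n₂/n₁ = sin 44.81° = 0.7048.
Then tan θ_B = n₂/n₁ = 0.7048, so θ_B = arctan 0.7048 = 35.17°.

θ_B ≈ 35.17°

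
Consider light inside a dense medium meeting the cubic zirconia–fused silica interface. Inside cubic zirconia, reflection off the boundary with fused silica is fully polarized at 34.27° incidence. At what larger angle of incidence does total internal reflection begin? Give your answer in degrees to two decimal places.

θ_c ≈ 42.95°

From Brewster, n₂/n₁ = tan θ_B = tan 34.27° = 0.6814.
Then sin θ_c = n₂/n₁ = 0.6814, so θ_c = arcsin 0.6814 = 42.95°.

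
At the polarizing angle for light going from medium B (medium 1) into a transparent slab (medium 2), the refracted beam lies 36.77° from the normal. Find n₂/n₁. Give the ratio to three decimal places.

At Brewster incidence θ_B = 90° − θ_t = 90° − 36.77° = 53.23°.
Then n₂/n₁ = tan θ_B = tan 53.23° = 1.338.

n₂/n₁ ≈ 1.338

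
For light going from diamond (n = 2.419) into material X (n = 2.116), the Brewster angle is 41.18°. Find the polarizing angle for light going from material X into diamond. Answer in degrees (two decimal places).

Reversing the direction swaps n₁ and n₂, so tan θ_B' = 1/tan θ_B and θ_B' = 90° − θ_B.
Hence θ_B' = 90° − 41.18° = 48.82°.

θ_B' ≈ 48.82°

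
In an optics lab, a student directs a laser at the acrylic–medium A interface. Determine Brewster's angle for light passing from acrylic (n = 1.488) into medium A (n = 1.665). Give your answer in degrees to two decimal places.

θ_B ≈ 48.21°

tan θ_B = n₂/n₁ = 1.665/1.488 = 1.1190. Taking the arctangent, θ_B = 48.21°.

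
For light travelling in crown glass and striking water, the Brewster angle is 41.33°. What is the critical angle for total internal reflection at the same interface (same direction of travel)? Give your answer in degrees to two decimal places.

θ_c ≈ 61.58°

n₂/n₁ = tan 41.33° = 0.8794; the critical angle satisfies sin θ_c = n₂/n₁.
θ_c = arcsin(0.8794) = 61.58°.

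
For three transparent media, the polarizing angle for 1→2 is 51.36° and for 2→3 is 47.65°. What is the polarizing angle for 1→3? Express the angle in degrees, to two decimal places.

θ_B ≈ 53.92°

n₂/n₁ = tan 51.36° = 1.2509 and n₃/n₂ = tan 47.65° = 1.0971.
n₃/n₁ = 1.3723. Then tan θ_B(1→3) = n₃/n₁, so θ_B(1→3) = arctan(1.3723) = 53.92°.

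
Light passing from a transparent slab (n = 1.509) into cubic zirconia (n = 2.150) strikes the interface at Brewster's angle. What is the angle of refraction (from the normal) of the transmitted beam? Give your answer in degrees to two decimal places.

θ_t ≈ 35.06°

First find Brewster's angle: tan θ_B = 2.150/1.509 = 1.4248, giving θ_B = 54.94°.
The refracted ray is perpendicular to the reflected ray, so θ_t = 90° − θ_B = 35.06°.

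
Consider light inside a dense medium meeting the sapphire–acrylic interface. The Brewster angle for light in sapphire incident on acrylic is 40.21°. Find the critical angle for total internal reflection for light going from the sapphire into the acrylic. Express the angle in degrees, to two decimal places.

θ_c ≈ 57.71°

tan θ_B = n₂/n₁ = tan 40.21° = 0.8454.
Total internal reflection: sin θ_c = n₂/n₁ = 0.8454.
θ_c = arcsin(0.8454) = 57.71°.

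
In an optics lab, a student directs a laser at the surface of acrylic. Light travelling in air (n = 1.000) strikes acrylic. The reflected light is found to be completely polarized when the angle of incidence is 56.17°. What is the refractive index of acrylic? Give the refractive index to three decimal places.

Brewster's law: tan θ_B = n₂/n₁ (light incident in air, refracted into acrylic).
n₂ = n₁ tan θ_B = 1.000 × tan 56.17° = 1.492.

n ≈ 1.492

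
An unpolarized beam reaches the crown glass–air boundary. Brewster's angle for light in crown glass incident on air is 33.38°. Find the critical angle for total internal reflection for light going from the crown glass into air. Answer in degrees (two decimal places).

tan θ_B = n₂/n₁ = tan 33.38° = 0.6589.
Total internal reflection: sin θ_c = n₂/n₁ = 0.6589.
θ_c = arcsin(0.6589) = 41.21°.

θ_c ≈ 41.21°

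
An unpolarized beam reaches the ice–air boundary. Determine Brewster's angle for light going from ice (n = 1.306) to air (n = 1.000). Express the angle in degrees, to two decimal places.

tan θ_B = n₂/n₁ = 1.000/1.306 = 0.7657. Taking the arctangent, θ_B = 37.44°.

θ_B ≈ 37.44°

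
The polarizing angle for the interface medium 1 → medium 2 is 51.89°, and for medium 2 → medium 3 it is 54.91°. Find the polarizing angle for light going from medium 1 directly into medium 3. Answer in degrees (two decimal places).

n₂/n₁ = tan 51.89° = 1.2749 and n₃/n₂ = tan 54.91° = 1.4234.
So n₃/n₁ = (n₂/n₁)(n₃/n₂) = 1.2749 × 1.4234 = 1.8147.
θ_B(1→3) = arctan(1.8147) = 61.14°.

θ_B ≈ 61.14°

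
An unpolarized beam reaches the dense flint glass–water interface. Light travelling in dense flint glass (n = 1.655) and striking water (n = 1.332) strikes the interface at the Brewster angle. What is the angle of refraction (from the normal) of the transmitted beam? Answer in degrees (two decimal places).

θ_t ≈ 51.17°

θ_B = arctan(n₂/n₁) = arctan(1.332/1.655) = 38.83°.
Since θ_B + θ_t = 90° at Brewster incidence, θ_t = 90° − 38.83° = 51.17°.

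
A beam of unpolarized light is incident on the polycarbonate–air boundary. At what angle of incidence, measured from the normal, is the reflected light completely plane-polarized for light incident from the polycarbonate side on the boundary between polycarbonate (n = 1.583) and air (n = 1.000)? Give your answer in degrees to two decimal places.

θ_B ≈ 32.28°

tan θ_B = n₂/n₁ = 1.000/1.583 = 0.6317.
θ_B = arctan(0.6317) = 32.28°.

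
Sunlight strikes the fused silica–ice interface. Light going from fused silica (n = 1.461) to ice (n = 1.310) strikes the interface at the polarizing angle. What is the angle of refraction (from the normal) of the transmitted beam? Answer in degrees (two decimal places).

θ_B = arctan(n₂/n₁) = arctan(1.310/1.461) = 41.88°.
The refracted ray is perpendicular to the reflected ray, so θ_t = 90° − θ_B = 48.12°.

θ_t ≈ 48.12°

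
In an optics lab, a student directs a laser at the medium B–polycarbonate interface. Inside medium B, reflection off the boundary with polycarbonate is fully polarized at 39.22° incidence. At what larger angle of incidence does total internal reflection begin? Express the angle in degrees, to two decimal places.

θ_c ≈ 54.70°

tan θ_B = n₂/n₁ = tan 39.22° = 0.8162.
Total internal reflection: sin θ_c = n₂/n₁ = 0.8162.
θ_c = arcsin(0.8162) = 54.70°.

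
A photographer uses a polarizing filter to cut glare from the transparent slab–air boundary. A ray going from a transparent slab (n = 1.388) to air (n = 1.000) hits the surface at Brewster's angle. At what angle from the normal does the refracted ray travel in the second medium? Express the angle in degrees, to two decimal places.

θ_t ≈ 54.23°

tan θ_B = n₂/n₁ = 1.000/1.388 = 0.7205, so θ_B = 35.77°.
Since θ_B + θ_t = 90° at Brewster incidence, θ_t = 90° − 35.77° = 54.23°.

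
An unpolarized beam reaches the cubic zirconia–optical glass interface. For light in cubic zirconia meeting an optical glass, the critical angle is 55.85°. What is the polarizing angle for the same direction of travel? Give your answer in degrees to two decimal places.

At the critical angle sin θ_c = n₂/n₁, giving n₂/n₁ = sin 55.85° = 0.8276.
Then tan θ_B = n₂/n₁ = 0.8276, so θ_B = arctan 0.8276 = 39.61°.

θ_B ≈ 39.61°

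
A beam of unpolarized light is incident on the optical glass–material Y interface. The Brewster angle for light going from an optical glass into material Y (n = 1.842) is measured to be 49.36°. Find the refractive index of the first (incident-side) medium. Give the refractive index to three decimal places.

Full polarization of the reflected beam means tan θ_B = n₂/n₁, where n₁ is the incident medium (an optical glass).
n₁ = n₂ / tan θ_B = 1.842 / tan 49.36° = 1.581.

n ≈ 1.581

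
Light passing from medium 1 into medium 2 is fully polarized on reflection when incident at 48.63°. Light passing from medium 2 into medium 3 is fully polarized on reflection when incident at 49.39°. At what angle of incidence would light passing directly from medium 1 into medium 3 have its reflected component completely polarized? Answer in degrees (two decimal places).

θ_B ≈ 52.94°

Each Brewster angle gives a ratio: n₂/n₁ = tan 48.63° = 1.1355, n₃/n₂ = tan 49.39° = 1.1663.
Multiplying, n₃/n₁ = 1.1355 × 1.1663 = 1.3243, and θ_B(1→3) = arctan 1.3243 = 52.94°.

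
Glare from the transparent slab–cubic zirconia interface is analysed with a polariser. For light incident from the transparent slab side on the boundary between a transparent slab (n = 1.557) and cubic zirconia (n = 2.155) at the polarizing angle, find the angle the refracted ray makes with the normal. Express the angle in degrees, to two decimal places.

θ_t ≈ 35.85°

tan θ_B = n₂/n₁ = 2.155/1.557 = 1.3841, so θ_B = 54.15°.
Since θ_B + θ_t = 90° at Brewster incidence, θ_t = 90° − 54.15° = 35.85°.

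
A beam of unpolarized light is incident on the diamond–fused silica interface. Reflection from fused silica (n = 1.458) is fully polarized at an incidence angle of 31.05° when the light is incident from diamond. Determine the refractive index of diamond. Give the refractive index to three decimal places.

At the Brewster angle, tan θ_B = n₂/n₁ with n₁ on the incident side (diamond) and n₂ on the transmitted side (fused silica).
n₁ = n₂ / tan θ_B = 1.458 / tan 31.05° = 2.422.

n ≈ 2.422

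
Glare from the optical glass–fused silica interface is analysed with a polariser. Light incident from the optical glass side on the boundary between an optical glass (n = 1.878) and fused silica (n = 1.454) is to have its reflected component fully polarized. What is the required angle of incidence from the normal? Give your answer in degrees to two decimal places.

Brewster's condition: tan θ_B = n₂/n₁ = 1.454/1.878 = 0.7742. Taking the arctangent, θ_B = 37.75°.

θ_B ≈ 37.75°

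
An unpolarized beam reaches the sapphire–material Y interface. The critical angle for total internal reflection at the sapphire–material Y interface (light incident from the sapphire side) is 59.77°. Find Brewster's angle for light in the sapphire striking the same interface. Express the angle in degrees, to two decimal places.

At the critical angle sin θ_c = n₂/n₁, giving n₂/n₁ = sin 59.77° = 0.8640.
Then tan θ_B = n₂/n₁ = 0.8640, so θ_B = arctan 0.8640 = 40.83°.

θ_B ≈ 40.83°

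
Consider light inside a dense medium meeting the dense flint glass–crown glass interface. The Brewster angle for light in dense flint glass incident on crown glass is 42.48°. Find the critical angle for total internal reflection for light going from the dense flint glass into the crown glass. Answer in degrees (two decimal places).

θ_c ≈ 66.30°

From Brewster, n₂/n₁ = tan θ_B = tan 42.48° = 0.9157.
Then sin θ_c = n₂/n₁ = 0.9157, so θ_c = arcsin 0.9157 = 66.30°.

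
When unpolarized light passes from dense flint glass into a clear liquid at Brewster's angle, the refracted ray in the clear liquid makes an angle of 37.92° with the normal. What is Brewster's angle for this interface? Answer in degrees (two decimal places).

θ_B ≈ 52.08°

Brewster's condition makes the reflected and refracted beams perpendicular: θ_B + θ_t = 90°.
θ_B = 90° − 37.92° = 52.08°.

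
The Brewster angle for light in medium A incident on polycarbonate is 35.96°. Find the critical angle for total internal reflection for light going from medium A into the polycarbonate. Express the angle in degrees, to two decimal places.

From Brewster, n₂/n₁ = tan θ_B = tan 35.96° = 0.7255.
Then sin θ_c = n₂/n₁ = 0.7255, so θ_c = arcsin 0.7255 = 46.51°.

θ_c ≈ 46.51°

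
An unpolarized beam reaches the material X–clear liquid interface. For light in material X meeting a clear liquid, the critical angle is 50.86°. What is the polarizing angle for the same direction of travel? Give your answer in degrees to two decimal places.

θ_B ≈ 37.80°

n₂/n₁ = sin θ_c = sin 50.86° = 0.7756.
tan θ_B equals the same ratio, so θ_B = arctan(0.7756) = 37.80°.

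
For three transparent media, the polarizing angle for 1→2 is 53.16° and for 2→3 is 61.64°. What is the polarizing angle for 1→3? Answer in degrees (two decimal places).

θ_B ≈ 67.98°

tan θ_B(1→2) = n₂/n₁ = tan 53.16° = 1.3348.
tan θ_B(2→3) = n₃/n₂ = tan 61.64° = 1.8526.
So n₃/n₁ = (n₂/n₁)(n₃/n₂) = 1.3348 × 1.8526 = 2.4728.
θ_B(1→3) = arctan(2.4728) = 67.98°.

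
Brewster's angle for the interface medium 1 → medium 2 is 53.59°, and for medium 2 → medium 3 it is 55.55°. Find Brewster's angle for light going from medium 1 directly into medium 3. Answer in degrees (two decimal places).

Each Brewster angle gives a ratio: n₂/n₁ = tan 53.59° = 1.3559, n₃/n₂ = tan 55.55° = 1.4577.
So n₃/n₁ = (n₂/n₁)(n₃/n₂) = 1.3559 × 1.4577 = 1.9765.
θ_B(1→3) = arctan(1.9765) = 63.16°.

θ_B ≈ 63.16°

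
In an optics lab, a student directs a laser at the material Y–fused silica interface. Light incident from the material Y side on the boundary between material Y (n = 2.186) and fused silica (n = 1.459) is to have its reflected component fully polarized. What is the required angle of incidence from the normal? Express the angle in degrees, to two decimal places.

At Brewster's angle the reflected and refracted rays are perpendicular, which with Snell's law gives tan θ_B = n₂/n₁.
Brewster's condition: tan θ_B = n₂/n₁ = 1.459/2.186 = 0.6674. Taking the arctangent, θ_B = 33.72°.

θ_B ≈ 33.72°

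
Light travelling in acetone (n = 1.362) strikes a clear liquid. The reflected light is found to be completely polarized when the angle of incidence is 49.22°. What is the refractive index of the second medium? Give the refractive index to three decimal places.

At Brewster's angle, tan θ_B = n₂/n₁ with n₁ on the incident side (acetone) and n₂ on the transmitted side (a clear liquid).
n₂ = n₁ tan θ_B = 1.362 × tan 49.22° = 1.579.

n ≈ 1.579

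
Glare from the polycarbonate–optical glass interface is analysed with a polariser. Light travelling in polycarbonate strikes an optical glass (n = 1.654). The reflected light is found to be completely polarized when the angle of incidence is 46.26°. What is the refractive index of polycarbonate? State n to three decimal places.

Brewster's law: tan θ_B = n₂/n₁ (light incident in polycarbonate, refracted into an optical glass).
n₁ = n₂ / tan θ_B = 1.654 / tan 46.26° = 1.583.

n ≈ 1.583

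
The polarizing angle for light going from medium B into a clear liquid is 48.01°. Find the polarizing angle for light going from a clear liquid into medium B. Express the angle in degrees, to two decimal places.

The two Brewster angles are complementary: θ_B' = 90° − θ_B = 90° − 48.01° = 41.99°.

θ_B' ≈ 41.99°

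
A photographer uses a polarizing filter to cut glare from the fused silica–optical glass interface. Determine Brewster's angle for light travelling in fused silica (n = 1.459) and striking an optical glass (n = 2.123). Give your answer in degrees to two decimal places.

tan θ_B = n₂/n₁ = 2.123/1.459 = 1.4551.
So θ_B = arctan 1.4551 = 55.50°.

θ_B ≈ 55.50°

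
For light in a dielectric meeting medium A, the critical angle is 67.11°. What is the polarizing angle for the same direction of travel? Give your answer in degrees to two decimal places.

sin θ_c = n₂/n₁, so n₂/n₁ = sin 67.11° = 0.9213.
Brewster: tan θ_B = n₂/n₁ = 0.9213.
θ_B = arctan(0.9213) = 42.65°.

θ_B ≈ 42.65°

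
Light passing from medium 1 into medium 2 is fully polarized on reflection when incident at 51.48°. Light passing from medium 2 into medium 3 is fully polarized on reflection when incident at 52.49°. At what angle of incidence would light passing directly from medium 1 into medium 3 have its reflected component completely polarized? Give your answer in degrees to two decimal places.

θ_B ≈ 58.57°

Each Brewster angle gives a ratio: n₂/n₁ = tan 51.48° = 1.2563, n₃/n₂ = tan 52.49° = 1.3028.
So n₃/n₁ = (n₂/n₁)(n₃/n₂) = 1.2563 × 1.3028 = 1.6366.
θ_B(1→3) = arctan(1.6366) = 58.57°.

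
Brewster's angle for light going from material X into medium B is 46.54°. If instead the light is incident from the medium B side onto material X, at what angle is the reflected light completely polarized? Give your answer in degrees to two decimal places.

The two Brewster angles are complementary: θ_B' = 90° − θ_B = 90° − 46.54° = 43.46°.

θ_B' ≈ 43.46°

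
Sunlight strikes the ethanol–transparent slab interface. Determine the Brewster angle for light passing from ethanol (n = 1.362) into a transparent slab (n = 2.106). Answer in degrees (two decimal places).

The reflected p-component vanishes when tan θ_B = n₂/n₁.
tan θ_B = n₂/n₁ = 2.106/1.362 = 1.5463.
θ_B = arctan(1.5463) = 57.11°.

θ_B ≈ 57.11°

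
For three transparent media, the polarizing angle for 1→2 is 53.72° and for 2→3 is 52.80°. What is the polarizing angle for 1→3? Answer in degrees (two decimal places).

θ_B ≈ 60.88°

n₂/n₁ = tan 53.72° = 1.3623 and n₃/n₂ = tan 52.80° = 1.3175.
Multiplying, n₃/n₁ = 1.3623 × 1.3175 = 1.7948, and θ_B(1→3) = arctan 1.7948 = 60.88°.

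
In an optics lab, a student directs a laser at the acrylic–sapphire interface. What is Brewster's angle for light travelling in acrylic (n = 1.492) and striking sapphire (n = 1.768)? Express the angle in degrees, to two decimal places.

Brewster's condition: tan θ_B = n₂/n₁ = 1.768/1.492 = 1.1850.
θ_B = arctan(1.1850) = 49.84°.

θ_B ≈ 49.84°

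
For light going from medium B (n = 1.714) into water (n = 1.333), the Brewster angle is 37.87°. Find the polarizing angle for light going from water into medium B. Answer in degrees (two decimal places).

θ_B' ≈ 52.13°

tan θ_B' = n₁/n₂ = 1/tan θ_B, so θ_B' = 90° − θ_B.
θ_B' = 90° − 37.87° = 52.13°.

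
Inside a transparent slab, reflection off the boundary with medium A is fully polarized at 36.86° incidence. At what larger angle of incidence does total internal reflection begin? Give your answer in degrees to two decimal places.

θ_c ≈ 48.57°

tan θ_B = n₂/n₁ = tan 36.86° = 0.7497.
Total internal reflection: sin θ_c = n₂/n₁ = 0.7497.
θ_c = arcsin(0.7497) = 48.57°.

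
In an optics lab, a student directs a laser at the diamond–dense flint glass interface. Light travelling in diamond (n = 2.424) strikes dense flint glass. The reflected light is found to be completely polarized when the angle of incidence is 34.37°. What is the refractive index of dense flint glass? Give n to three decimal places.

n ≈ 1.658

At the polarizing angle, tan θ_B = n₂/n₁ with n₁ on the incident side (diamond) and n₂ on the transmitted side (dense flint glass).
n₂ = n₁ tan θ_B = 2.424 × tan 34.37° = 1.658.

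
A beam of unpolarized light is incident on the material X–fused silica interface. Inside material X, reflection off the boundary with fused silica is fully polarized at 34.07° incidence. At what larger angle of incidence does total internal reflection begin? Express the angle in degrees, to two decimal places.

n₂/n₁ = tan 34.07° = 0.6763; the critical angle satisfies sin θ_c = n₂/n₁.
θ_c = arcsin(0.6763) = 42.55°.

θ_c ≈ 42.55°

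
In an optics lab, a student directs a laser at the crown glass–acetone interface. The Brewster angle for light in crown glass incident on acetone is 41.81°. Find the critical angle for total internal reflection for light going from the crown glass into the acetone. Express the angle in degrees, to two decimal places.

tan θ_B = n₂/n₁ = tan 41.81° = 0.8944.
Total internal reflection: sin θ_c = n₂/n₁ = 0.8944.
θ_c = arcsin(0.8944) = 63.43°.

θ_c ≈ 63.43°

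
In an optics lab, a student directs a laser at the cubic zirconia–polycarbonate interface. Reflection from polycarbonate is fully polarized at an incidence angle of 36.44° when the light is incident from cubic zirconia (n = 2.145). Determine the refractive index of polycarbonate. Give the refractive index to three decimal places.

Full polarization of the reflected beam means tan θ_B = n₂/n₁, where n₁ is the incident medium (cubic zirconia).
n₂ = n₁ tan θ_B = 2.145 × tan 36.44° = 1.584.

n ≈ 1.584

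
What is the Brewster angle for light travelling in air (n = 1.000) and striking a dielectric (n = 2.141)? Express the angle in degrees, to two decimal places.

θ_B ≈ 64.96°

Here n₂/n₁ = 2.141/1.000 = 2.1410, and Brewster's law gives tan θ_B = n₂/n₁.
So θ_B = arctan 2.1410 = 64.96°.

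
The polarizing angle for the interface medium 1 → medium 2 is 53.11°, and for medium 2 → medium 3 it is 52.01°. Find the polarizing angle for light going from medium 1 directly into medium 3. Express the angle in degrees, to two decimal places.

Each Brewster angle gives a ratio: n₂/n₁ = tan 53.11° = 1.3324, n₃/n₂ = tan 52.01° = 1.2804.
So n₃/n₁ = (n₂/n₁)(n₃/n₂) = 1.3324 × 1.2804 = 1.7060.
θ_B(1→3) = arctan(1.7060) = 59.62°.

θ_B ≈ 59.62°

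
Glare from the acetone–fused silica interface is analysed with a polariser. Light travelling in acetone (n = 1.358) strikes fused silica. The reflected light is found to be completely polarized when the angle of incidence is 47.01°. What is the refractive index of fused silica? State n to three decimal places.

n ≈ 1.457

Full polarization of the reflected beam means tan θ_B = n₂/n₁, where n₁ is the incident medium (acetone).
n₂ = n₁ tan θ_B = 1.358 × tan 47.01° = 1.457.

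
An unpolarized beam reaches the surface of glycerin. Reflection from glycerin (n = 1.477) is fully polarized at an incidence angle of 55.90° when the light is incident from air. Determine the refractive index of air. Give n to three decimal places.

n ≈ 1.000

At Brewster's angle, tan θ_B = n₂/n₁ with n₁ on the incident side (air) and n₂ on the transmitted side (glycerin).
n₁ = n₂ / tan θ_B = 1.477 / tan 55.90° = 1.000.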